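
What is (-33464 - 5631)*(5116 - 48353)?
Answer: 1690350515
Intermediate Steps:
(-33464 - 5631)*(5116 - 48353) = -39095*(-43237) = 1690350515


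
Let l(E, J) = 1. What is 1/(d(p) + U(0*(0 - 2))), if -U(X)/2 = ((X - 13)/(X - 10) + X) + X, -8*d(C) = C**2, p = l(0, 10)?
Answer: -40/109 ≈ -0.36697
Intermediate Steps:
p = 1
d(C) = -C**2/8
U(X) = -4*X - 2*(-13 + X)/(-10 + X) (U(X) = -2*(((X - 13)/(X - 10) + X) + X) = -2*(((-13 + X)/(-10 + X) + X) + X) = -2*((X + (-13 + X)/(-10 + X)) + X) = -2*(2*X + (-13 + X)/(-10 + X)) = -4*X - 2*(-13 + X)/(-10 + X))
1/(d(p) + U(0*(0 - 2))) = 1/(-1/8*1**2 + 2*(13 - 2*(0*(0 - 2))**2 + 19*(0*(0 - 2)))/(-10 + 0*(0 - 2))) = 1/(-1/8*1 + 2*(13 - 2*(0*(-2))**2 + 19*(0*(-2)))/(-10 + 0*(-2))) = 1/(-1/8 + 2*(13 - 2*0**2 + 19*0)/(-10 + 0)) = 1/(-1/8 + 2*(13 - 2*0 + 0)/(-10)) = 1/(-1/8 + 2*(-1/10)*(13 + 0 + 0)) = 1/(-1/8 + 2*(-1/10)*13) = 1/(-1/8 - 13/5) = 1/(-109/40) = -40/109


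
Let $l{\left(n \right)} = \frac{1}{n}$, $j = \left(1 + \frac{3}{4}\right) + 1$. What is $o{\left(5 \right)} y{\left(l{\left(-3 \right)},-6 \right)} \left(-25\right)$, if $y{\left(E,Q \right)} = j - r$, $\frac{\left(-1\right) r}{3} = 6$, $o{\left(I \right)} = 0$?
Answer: $0$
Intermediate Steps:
$r = -18$ ($r = \left(-3\right) 6 = -18$)
$j = \frac{11}{4}$ ($j = \left(1 + 3 \cdot \frac{1}{4}\right) + 1 = \left(1 + \frac{3}{4}\right) + 1 = \frac{7}{4} + 1 = \frac{11}{4} \approx 2.75$)
$y{\left(E,Q \right)} = \frac{83}{4}$ ($y{\left(E,Q \right)} = \frac{11}{4} - -18 = \frac{11}{4} + 18 = \frac{83}{4}$)
$o{\left(5 \right)} y{\left(l{\left(-3 \right)},-6 \right)} \left(-25\right) = 0 \cdot \frac{83}{4} \left(-25\right) = 0 \left(-25\right) = 0$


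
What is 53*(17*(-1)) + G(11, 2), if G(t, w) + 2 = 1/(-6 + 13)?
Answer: -6320/7 ≈ -902.86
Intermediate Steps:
G(t, w) = -13/7 (G(t, w) = -2 + 1/(-6 + 13) = -2 + 1/7 = -2 + ⅐ = -13/7)
53*(17*(-1)) + G(11, 2) = 53*(17*(-1)) - 13/7 = 53*(-17) - 13/7 = -901 - 13/7 = -6320/7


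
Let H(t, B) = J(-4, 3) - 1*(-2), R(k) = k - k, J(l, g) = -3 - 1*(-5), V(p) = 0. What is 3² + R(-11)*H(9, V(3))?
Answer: 9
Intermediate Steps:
J(l, g) = 2 (J(l, g) = -3 + 5 = 2)
R(k) = 0
H(t, B) = 4 (H(t, B) = 2 - 1*(-2) = 2 + 2 = 4)
3² + R(-11)*H(9, V(3)) = 3² + 0*4 = 9 + 0 = 9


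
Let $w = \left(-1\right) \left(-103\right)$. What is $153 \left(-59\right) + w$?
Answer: $-8924$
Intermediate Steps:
$w = 103$
$153 \left(-59\right) + w = 153 \left(-59\right) + 103 = -9027 + 103 = -8924$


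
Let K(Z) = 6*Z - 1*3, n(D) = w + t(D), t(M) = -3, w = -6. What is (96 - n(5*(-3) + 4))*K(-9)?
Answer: -5985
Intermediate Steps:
n(D) = -9 (n(D) = -6 - 3 = -9)
K(Z) = -3 + 6*Z (K(Z) = 6*Z - 3 = -3 + 6*Z)
(96 - n(5*(-3) + 4))*K(-9) = (96 - 1*(-9))*(-3 + 6*(-9)) = (96 + 9)*(-3 - 54) = 105*(-57) = -5985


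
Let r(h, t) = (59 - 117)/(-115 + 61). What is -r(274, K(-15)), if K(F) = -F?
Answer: -29/27 ≈ -1.0741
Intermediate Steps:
r(h, t) = 29/27 (r(h, t) = -58/(-54) = -58*(-1/54) = 29/27)
-r(274, K(-15)) = -1*29/27 = -29/27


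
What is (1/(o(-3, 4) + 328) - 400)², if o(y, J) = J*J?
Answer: 18933484801/118336 ≈ 1.6000e+5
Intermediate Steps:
o(y, J) = J²
(1/(o(-3, 4) + 328) - 400)² = (1/(4² + 328) - 400)² = (1/(16 + 328) - 400)² = (1/344 - 400)² = (-137599/344)² = 18933484801/118336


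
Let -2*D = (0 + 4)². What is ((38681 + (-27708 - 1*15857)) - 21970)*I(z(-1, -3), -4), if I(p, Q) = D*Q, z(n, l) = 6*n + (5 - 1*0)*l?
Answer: -859328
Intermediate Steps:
z(n, l) = 5*l + 6*n (z(n, l) = 6*n + (5 + 0)*l = 6*n + 5*l = 5*l + 6*n)
D = -8 (D = -(0 + 4)²/2 = -½*4² = -½*16 = -8)
I(p, Q) = -8*Q
((38681 + (-27708 - 1*15857)) - 21970)*I(z(-1, -3), -4) = ((38681 + (-27708 - 1*15857)) - 21970)*(-8*(-4)) = ((38681 + (-27708 - 15857)) - 21970)*32 = ((38681 - 43565) - 21970)*32 = (-4884 - 21970)*32 = -26854*32 = -859328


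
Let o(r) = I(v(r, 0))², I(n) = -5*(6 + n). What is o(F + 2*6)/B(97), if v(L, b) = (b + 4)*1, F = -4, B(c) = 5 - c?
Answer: -625/23 ≈ -27.174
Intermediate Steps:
v(L, b) = 4 + b (v(L, b) = (4 + b)*1 = 4 + b)
I(n) = -30 - 5*n
o(r) = 2500 (o(r) = (-30 - 5*(4 + 0))² = (-30 - 5*4)² = (-30 - 20)² = (-50)² = 2500)
o(F + 2*6)/B(97) = 2500/(5 - 1*97) = 2500/(5 - 97) = 2500/(-92) = 2500*(-1/92) = -625/23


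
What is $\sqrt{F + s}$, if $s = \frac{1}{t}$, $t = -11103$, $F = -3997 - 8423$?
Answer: $\frac{i \sqrt{1531095494883}}{11103} \approx 111.45 i$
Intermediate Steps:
$F = -12420$
$s = - \frac{1}{11103}$ ($s = \frac{1}{-11103} = - \frac{1}{11103} \approx -9.0066 \cdot 10^{-5}$)
$\sqrt{F + s} = \sqrt{-12420 - \frac{1}{11103}} = \sqrt{- \frac{137899261}{11103}} = \frac{i \sqrt{1531095494883}}{11103}$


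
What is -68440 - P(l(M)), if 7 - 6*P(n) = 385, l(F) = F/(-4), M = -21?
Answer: -68377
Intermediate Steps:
l(F) = -F/4 (l(F) = F*(-¼) = -F/4)
P(n) = -63 (P(n) = 7/6 - ⅙*385 = 7/6 - 385/6 = -63)
-68440 - P(l(M)) = -68440 - 1*(-63) = -68440 + 63 = -68377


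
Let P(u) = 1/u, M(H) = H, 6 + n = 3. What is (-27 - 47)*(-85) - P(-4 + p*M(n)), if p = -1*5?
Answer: 69189/11 ≈ 6289.9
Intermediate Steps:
n = -3 (n = -6 + 3 = -3)
p = -5
(-27 - 47)*(-85) - P(-4 + p*M(n)) = (-27 - 47)*(-85) - 1/(-4 - 5*(-3)) = -74*(-85) - 1/(-4 + 15) = 6290 - 1/11 = 69189/11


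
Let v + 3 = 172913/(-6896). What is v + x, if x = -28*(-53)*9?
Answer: 91909375/6896 ≈ 13328.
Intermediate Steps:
x = 13356 (x = 1484*9 = 13356)
v = -193601/6896 (v = -3 + 172913/(-6896) = -3 + 172913*(-1/6896) = -3 - 172913/6896 = -193601/6896 ≈ -28.074)
v + x = -193601/6896 + 13356 = 91909375/6896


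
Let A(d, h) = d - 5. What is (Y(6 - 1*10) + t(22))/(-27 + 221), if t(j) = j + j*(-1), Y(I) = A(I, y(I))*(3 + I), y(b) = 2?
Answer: 9/194 ≈ 0.046392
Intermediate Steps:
A(d, h) = -5 + d
Y(I) = (-5 + I)*(3 + I)
t(j) = 0 (t(j) = j - j = 0)
(Y(6 - 1*10) + t(22))/(-27 + 221) = ((-5 + (6 - 1*10))*(3 + (6 - 1*10)) + 0)/(-27 + 221) = ((-5 + (6 - 10))*(3 + (6 - 10)) + 0)/194 = ((-5 - 4)*(3 - 4) + 0)*(1/194) = (-9*(-1) + 0)*(1/194) = (9 + 0)*(1/194) = 9*(1/194) = 9/194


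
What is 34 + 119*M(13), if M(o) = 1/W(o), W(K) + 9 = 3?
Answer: 85/6 ≈ 14.167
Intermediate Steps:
W(K) = -6 (W(K) = -9 + 3 = -6)
M(o) = -1/6 (M(o) = 1/(-6) = -1/6)
34 + 119*M(13) = 34 + 119*(-1/6) = 34 - 119/6 = 85/6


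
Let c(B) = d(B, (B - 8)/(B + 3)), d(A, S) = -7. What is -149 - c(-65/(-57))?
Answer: -142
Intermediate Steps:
c(B) = -7
-149 - c(-65/(-57)) = -149 - 1*(-7) = -149 + 7 = -142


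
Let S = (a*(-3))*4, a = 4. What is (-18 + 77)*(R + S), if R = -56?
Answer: -6136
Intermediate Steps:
S = -48 (S = (4*(-3))*4 = -12*4 = -48)
(-18 + 77)*(R + S) = (-18 + 77)*(-56 - 48) = 59*(-104) = -6136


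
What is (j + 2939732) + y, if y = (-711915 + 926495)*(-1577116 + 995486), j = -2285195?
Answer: -124805510863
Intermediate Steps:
y = -124806165400 (y = 214580*(-581630) = -124806165400)
(j + 2939732) + y = (-2285195 + 2939732) - 124806165400 = 654537 - 124806165400 = -124805510863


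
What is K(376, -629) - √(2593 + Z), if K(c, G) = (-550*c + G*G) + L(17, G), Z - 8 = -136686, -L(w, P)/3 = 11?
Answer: 188808 - I*√134085 ≈ 1.8881e+5 - 366.18*I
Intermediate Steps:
L(w, P) = -33 (L(w, P) = -3*11 = -33)
Z = -136678 (Z = 8 - 136686 = -136678)
K(c, G) = -33 + G² - 550*c (K(c, G) = (-550*c + G*G) - 33 = (-550*c + G²) - 33 = (G² - 550*c) - 33 = -33 + G² - 550*c)
K(376, -629) - √(2593 + Z) = (-33 + (-629)² - 550*376) - √(2593 - 136678) = (-33 + 395641 - 206800) - √(-134085) = 188808 - I*√134085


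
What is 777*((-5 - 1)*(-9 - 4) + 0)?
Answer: 60606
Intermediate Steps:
777*((-5 - 1)*(-9 - 4) + 0) = 777*(-6*(-13) + 0) = 777*(78 + 0) = 777*78 = 60606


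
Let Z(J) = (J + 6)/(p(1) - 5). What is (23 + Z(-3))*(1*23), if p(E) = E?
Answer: 2047/4 ≈ 511.75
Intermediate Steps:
Z(J) = -3/2 - J/4 (Z(J) = (J + 6)/(1 - 5) = (6 + J)/(-4) = (6 + J)*(-¼) = -3/2 - J/4)
(23 + Z(-3))*(1*23) = (23 + (-3/2 - ¼*(-3)))*(1*23) = (23 + (-3/2 + ¾))*23 = (23 - ¾)*23 = (89/4)*23 = 2047/4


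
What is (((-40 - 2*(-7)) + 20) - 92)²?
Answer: 9604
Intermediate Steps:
(((-40 - 2*(-7)) + 20) - 92)² = (((-40 + 14) + 20) - 92)² = ((-26 + 20) - 92)² = (-6 - 92)² = (-98)² = 9604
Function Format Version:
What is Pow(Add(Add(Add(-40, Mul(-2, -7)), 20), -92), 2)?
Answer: 9604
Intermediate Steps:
Pow(Add(Add(Add(-40, Mul(-2, -7)), 20), -92), 2) = Pow(Add(Add(Add(-40, 14), 20), -92), 2) = Pow(Add(Add(-26, 20), -92), 2) = Pow(Add(-6, -92), 2) = Pow(-98, 2) = 9604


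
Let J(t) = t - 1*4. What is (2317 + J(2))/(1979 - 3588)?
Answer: -2315/1609 ≈ -1.4388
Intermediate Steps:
J(t) = -4 + t (J(t) = t - 4 = -4 + t)
(2317 + J(2))/(1979 - 3588) = (2317 + (-4 + 2))/(1979 - 3588) = (2317 - 2)/(-1609) = 2315*(-1/1609) = -2315/1609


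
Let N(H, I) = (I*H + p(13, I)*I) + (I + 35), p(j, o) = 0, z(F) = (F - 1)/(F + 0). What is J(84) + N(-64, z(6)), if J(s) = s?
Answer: 133/2 ≈ 66.500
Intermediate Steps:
z(F) = (-1 + F)/F
N(H, I) = 35 + I + H*I (N(H, I) = (I*H + 0*I) + (I + 35) = (H*I + 0) + (35 + I) = H*I + (35 + I) = 35 + I + H*I)
J(84) + N(-64, z(6)) = 84 + (35 + (-1 + 6)/6 - 64*(-1 + 6)/6) = 84 + (35 + (⅙)*5 - 32*5/3) = 84 + (35 + ⅚ - 64*⅚) = 84 + (35 + ⅚ - 160/3) = 84 - 35/2 = 133/2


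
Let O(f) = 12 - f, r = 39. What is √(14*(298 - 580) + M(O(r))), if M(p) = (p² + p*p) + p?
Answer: I*√2517 ≈ 50.17*I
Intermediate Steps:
M(p) = p + 2*p² (M(p) = (p² + p²) + p = 2*p² + p = p + 2*p²)
√(14*(298 - 580) + M(O(r))) = √(14*(298 - 580) + (12 - 1*39)*(1 + 2*(12 - 1*39))) = √(14*(-282) + (12 - 39)*(1 + 2*(12 - 39))) = √(-3948 - 27*(1 + 2*(-27))) = √(-3948 - 27*(1 - 54)) = √(-3948 - 27*(-53)) = √(-3948 + 1431) = √(-2517) = I*√2517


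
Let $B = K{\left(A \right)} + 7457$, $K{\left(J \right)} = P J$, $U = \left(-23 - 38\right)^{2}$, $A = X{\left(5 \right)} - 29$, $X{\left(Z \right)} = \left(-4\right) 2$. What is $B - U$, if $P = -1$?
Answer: $3773$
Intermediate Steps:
$X{\left(Z \right)} = -8$
$A = -37$ ($A = -8 - 29 = -37$)
$U = 3721$ ($U = \left(-61\right)^{2} = 3721$)
$K{\left(J \right)} = - J$
$B = 7494$ ($B = \left(-1\right) \left(-37\right) + 7457 = 37 + 7457 = 7494$)
$B - U = 7494 - 3721 = 3773$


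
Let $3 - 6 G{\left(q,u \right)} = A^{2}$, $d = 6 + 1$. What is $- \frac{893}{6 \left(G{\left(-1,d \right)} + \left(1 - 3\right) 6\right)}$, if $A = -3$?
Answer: $\frac{893}{78} \approx 11.449$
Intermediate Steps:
$d = 7$
$G{\left(q,u \right)} = -1$ ($G{\left(q,u \right)} = \frac{1}{2} - \frac{\left(-3\right)^{2}}{6} = \frac{1}{2} - \frac{3}{2} = -1$)
$- \frac{893}{6 \left(G{\left(-1,d \right)} + \left(1 - 3\right) 6\right)} = - \frac{893}{6 \left(-1 + \left(1 - 3\right) 6\right)} = - \frac{893}{6 \left(-1 - 12\right)} = - \frac{893}{6 \left(-13\right)} = - \frac{893}{-78} = \left(-893\right) \left(- \frac{1}{78}\right) = \frac{893}{78}$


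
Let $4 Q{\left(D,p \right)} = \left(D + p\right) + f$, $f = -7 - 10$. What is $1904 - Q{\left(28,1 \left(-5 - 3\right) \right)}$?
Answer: $\frac{7613}{4} \approx 1903.3$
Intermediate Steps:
$f = -17$
$Q{\left(D,p \right)} = - \frac{17}{4} + \frac{D}{4} + \frac{p}{4}$ ($Q{\left(D,p \right)} = \frac{\left(D + p\right) - 17}{4} = \frac{-17 + D + p}{4} = - \frac{17}{4} + \frac{D}{4} + \frac{p}{4}$)
$1904 - Q{\left(28,1 \left(-5 - 3\right) \right)} = 1904 - \left(- \frac{17}{4} + \frac{1}{4} \cdot 28 + \frac{1 \left(-5 - 3\right)}{4}\right) = 1904 - \left(- \frac{17}{4} + 7 + \frac{1 \left(-8\right)}{4}\right) = 1904 - \left(- \frac{17}{4} + 7 + \frac{1}{4} \left(-8\right)\right) = 1904 - \left(- \frac{17}{4} + 7 - 2\right) = 1904 - \frac{3}{4} = \frac{7613}{4}$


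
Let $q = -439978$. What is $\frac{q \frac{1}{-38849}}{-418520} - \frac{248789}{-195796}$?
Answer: $\frac{252812185873327}{198966469315630} \approx 1.2706$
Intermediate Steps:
$\frac{q \frac{1}{-38849}}{-418520} - \frac{248789}{-195796} = \frac{\left(-439978\right) \frac{1}{-38849}}{-418520} - \frac{248789}{-195796} = \left(-439978\right) \left(- \frac{1}{38849}\right) \left(- \frac{1}{418520}\right) - - \frac{248789}{195796} = \frac{439978}{38849} \left(- \frac{1}{418520}\right) + \frac{248789}{195796} = - \frac{219989}{8129541740} + \frac{248789}{195796} = \frac{252812185873327}{198966469315630}$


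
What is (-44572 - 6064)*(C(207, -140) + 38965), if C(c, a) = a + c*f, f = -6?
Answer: -1903052788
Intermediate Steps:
C(c, a) = a - 6*c (C(c, a) = a + c*(-6) = a - 6*c)
(-44572 - 6064)*(C(207, -140) + 38965) = (-44572 - 6064)*((-140 - 6*207) + 38965) = -50636*((-140 - 1242) + 38965) = -50636*(-1382 + 38965) = -50636*37583 = -1903052788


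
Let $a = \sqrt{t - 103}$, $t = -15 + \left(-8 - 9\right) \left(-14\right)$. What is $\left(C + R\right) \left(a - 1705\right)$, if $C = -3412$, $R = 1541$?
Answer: $3190055 - 3742 \sqrt{30} \approx 3.1696 \cdot 10^{6}$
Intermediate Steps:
$t = 223$ ($t = -15 - -238 = -15 + 238 = 223$)
$a = 2 \sqrt{30}$ ($a = \sqrt{223 - 103} = \sqrt{120} = 2 \sqrt{30} \approx 10.954$)
$\left(C + R\right) \left(a - 1705\right) = \left(-3412 + 1541\right) \left(2 \sqrt{30} - 1705\right) = - 1871 \left(-1705 + 2 \sqrt{30}\right) = 3190055 - 3742 \sqrt{30}$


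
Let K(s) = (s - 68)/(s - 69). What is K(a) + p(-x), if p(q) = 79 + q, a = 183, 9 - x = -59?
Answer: 1369/114 ≈ 12.009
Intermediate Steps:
x = 68 (x = 9 - 1*(-59) = 9 + 59 = 68)
K(s) = (-68 + s)/(-69 + s)
K(a) + p(-x) = (-68 + 183)/(-69 + 183) + (79 - 1*68) = 115/114 + (79 - 68) = (1/114)*115 + 11 = 115/114 + 11 = 1369/114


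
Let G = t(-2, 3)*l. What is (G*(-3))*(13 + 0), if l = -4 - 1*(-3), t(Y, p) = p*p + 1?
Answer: 390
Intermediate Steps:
t(Y, p) = 1 + p² (t(Y, p) = p² + 1 = 1 + p²)
l = -1 (l = -4 + 3 = -1)
G = -10 (G = (1 + 3²)*(-1) = (1 + 9)*(-1) = 10*(-1) = -10)
(G*(-3))*(13 + 0) = (-10*(-3))*(13 + 0) = 30*13 = 390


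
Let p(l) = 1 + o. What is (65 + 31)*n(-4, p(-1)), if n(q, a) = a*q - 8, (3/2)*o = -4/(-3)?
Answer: -4480/3 ≈ -1493.3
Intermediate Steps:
o = 8/9 (o = 2*(-4/(-3))/3 = 2*(-4*(-⅓))/3 = (⅔)*(4/3) = 8/9 ≈ 0.88889)
p(l) = 17/9 (p(l) = 1 + 8/9 = 17/9)
n(q, a) = -8 + a*q
(65 + 31)*n(-4, p(-1)) = (65 + 31)*(-8 + (17/9)*(-4)) = 96*(-8 - 68/9) = 96*(-140/9) = -4480/3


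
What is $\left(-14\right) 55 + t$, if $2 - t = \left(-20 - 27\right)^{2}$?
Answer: $-2977$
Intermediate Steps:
$t = -2207$ ($t = 2 - \left(-20 - 27\right)^{2} = 2 - \left(-47\right)^{2} = 2 - 2209 = -2207$)
$\left(-14\right) 55 + t = \left(-14\right) 55 - 2207 = -770 - 2207 = -2977$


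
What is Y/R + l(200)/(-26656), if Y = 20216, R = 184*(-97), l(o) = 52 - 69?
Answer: -3960105/3498208 ≈ -1.1320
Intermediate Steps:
l(o) = -17
R = -17848
Y/R + l(200)/(-26656) = 20216/(-17848) - 17/(-26656) = 20216*(-1/17848) - 17*(-1/26656) = -2527/2231 + 1/1568 = -3960105/3498208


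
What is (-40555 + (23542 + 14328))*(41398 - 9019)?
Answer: -86937615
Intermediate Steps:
(-40555 + (23542 + 14328))*(41398 - 9019) = (-40555 + 37870)*32379 = -2685*32379 = -86937615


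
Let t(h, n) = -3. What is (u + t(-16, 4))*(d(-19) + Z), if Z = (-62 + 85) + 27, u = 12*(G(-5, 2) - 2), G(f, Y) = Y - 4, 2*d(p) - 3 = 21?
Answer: -3162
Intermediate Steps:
d(p) = 12 (d(p) = 3/2 + (1/2)*21 = 3/2 + 21/2 = 12)
G(f, Y) = -4 + Y
u = -48 (u = 12*((-4 + 2) - 2) = 12*(-2 - 2) = 12*(-4) = -48)
Z = 50 (Z = 23 + 27 = 50)
(u + t(-16, 4))*(d(-19) + Z) = (-48 - 3)*(12 + 50) = -51*62 = -3162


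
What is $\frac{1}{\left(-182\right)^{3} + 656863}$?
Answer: $- \frac{1}{5371705} \approx -1.8616 \cdot 10^{-7}$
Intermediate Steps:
$\frac{1}{\left(-182\right)^{3} + 656863} = \frac{1}{-6028568 + 656863} = \frac{1}{-5371705} = - \frac{1}{5371705}$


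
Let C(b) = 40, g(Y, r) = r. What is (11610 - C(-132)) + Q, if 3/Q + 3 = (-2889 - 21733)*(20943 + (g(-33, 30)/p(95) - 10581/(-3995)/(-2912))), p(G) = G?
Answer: 16907105526663987170/1461288290982929 ≈ 11570.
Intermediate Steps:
Q = -8501360/1461288290982929 (Q = 3/(-3 + (-2889 - 21733)*(20943 + (30/95 - 10581/(-3995)/(-2912)))) = 3/(-3 - 24622*(20943 + (30*(1/95) - 10581*(-1/3995)*(-1/2912)))) = 3/(-3 - 24622*(20943 + (6/19 + (10581/3995)*(-1/2912)))) = 3/(-3 - 24622*(20943 + (6/19 - 10581/11633440))) = 3/(-3 - 24622*(20943 + 69599601/221035360)) = 3/(-3 - 24622*4629213144081/221035360) = 3/(-3 - 4383864847444707/8501360) = 3/(-4383864872948787/8501360) = 3*(-8501360/4383864872948787) = -8501360/1461288290982929 ≈ -5.8177e-9)
(11610 - C(-132)) + Q = (11610 - 1*40) - 8501360/1461288290982929 = (11610 - 40) - 8501360/1461288290982929 = 11570 - 8501360/1461288290982929 = 16907105526663987170/1461288290982929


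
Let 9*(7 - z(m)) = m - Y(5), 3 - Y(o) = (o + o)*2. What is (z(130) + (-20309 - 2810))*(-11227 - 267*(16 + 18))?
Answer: 1408862425/3 ≈ 4.6962e+8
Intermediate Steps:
Y(o) = 3 - 4*o (Y(o) = 3 - (o + o)*2 = 3 - 2*o*2 = 3 - 4*o)
z(m) = 46/9 - m/9 (z(m) = 7 - (m - (3 - 4*5))/9 = 7 - (m - (3 - 20))/9 = 7 - (m - 1*(-17))/9 = 7 - (m + 17)/9 = 7 - (17 + m)/9 = 7 + (-17/9 - m/9) = 46/9 - m/9)
(z(130) + (-20309 - 2810))*(-11227 - 267*(16 + 18)) = ((46/9 - ⅑*130) + (-20309 - 2810))*(-11227 - 267*(16 + 18)) = ((46/9 - 130/9) - 23119)*(-11227 - 267*34) = (-28/3 - 23119)*(-11227 - 9078) = -69385/3*(-20305) = 1408862425/3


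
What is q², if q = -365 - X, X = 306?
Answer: 450241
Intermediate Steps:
q = -671 (q = -365 - 1*306 = -365 - 306 = -671)
q² = (-671)² = 450241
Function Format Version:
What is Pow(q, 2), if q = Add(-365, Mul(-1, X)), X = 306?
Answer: 450241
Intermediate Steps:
q = -671 (q = Add(-365, Mul(-1, 306)) = Add(-365, -306) = -671)
Pow(q, 2) = Pow(-671, 2) = 450241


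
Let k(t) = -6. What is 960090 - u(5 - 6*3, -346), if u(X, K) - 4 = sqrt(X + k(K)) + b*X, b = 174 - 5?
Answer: 962283 - I*sqrt(19) ≈ 9.6228e+5 - 4.3589*I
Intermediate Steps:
b = 169
u(X, K) = 4 + sqrt(-6 + X) + 169*X (u(X, K) = 4 + (sqrt(X - 6) + 169*X) = 4 + (sqrt(-6 + X) + 169*X) = 4 + sqrt(-6 + X) + 169*X)
960090 - u(5 - 6*3, -346) = 960090 - (4 + sqrt(-6 + (5 - 6*3)) + 169*(5 - 6*3)) = 960090 - (4 + sqrt(-6 + (5 - 18)) + 169*(5 - 18)) = 960090 - (4 + sqrt(-6 - 13) + 169*(-13)) = 960090 - (4 + sqrt(-19) - 2197) = 960090 - (4 + I*sqrt(19) - 2197) = 960090 - (-2193 + I*sqrt(19)) = 960090 + (2193 - I*sqrt(19)) = 962283 - I*sqrt(19)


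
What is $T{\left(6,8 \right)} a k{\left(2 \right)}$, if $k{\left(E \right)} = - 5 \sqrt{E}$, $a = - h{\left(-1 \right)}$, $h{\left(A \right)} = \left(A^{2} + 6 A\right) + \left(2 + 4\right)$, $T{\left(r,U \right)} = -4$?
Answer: $- 20 \sqrt{2} \approx -28.284$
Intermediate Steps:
$h{\left(A \right)} = 6 + A^{2} + 6 A$ ($h{\left(A \right)} = \left(A^{2} + 6 A\right) + 6 = 6 + A^{2} + 6 A$)
$a = -1$ ($a = - (6 + \left(-1\right)^{2} + 6 \left(-1\right)) = - (6 + 1 - 6) = \left(-1\right) 1 = -1$)
$T{\left(6,8 \right)} a k{\left(2 \right)} = \left(-4\right) \left(-1\right) \left(- 5 \sqrt{2}\right) = 4 \left(- 5 \sqrt{2}\right) = - 20 \sqrt{2}$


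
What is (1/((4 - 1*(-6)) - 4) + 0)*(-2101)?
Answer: -2101/6 ≈ -350.17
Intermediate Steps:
(1/((4 - 1*(-6)) - 4) + 0)*(-2101) = (1/((4 + 6) - 4) + 0)*(-2101) = (1/(10 - 4) + 0)*(-2101) = (1/6 + 0)*(-2101) = (⅙ + 0)*(-2101) = (⅙)*(-2101) = -2101/6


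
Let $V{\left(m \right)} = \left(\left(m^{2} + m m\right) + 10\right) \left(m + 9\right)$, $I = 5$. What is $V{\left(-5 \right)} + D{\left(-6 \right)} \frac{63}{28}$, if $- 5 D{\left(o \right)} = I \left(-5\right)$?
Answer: $\frac{1005}{4} \approx 251.25$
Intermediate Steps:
$V{\left(m \right)} = \left(9 + m\right) \left(10 + 2 m^{2}\right)$ ($V{\left(m \right)} = \left(\left(m^{2} + m^{2}\right) + 10\right) \left(9 + m\right) = \left(2 m^{2} + 10\right) \left(9 + m\right) = \left(10 + 2 m^{2}\right) \left(9 + m\right) = \left(9 + m\right) \left(10 + 2 m^{2}\right)$)
$D{\left(o \right)} = 5$ ($D{\left(o \right)} = - \frac{5 \left(-5\right)}{5} = \left(- \frac{1}{5}\right) \left(-25\right) = 5$)
$V{\left(-5 \right)} + D{\left(-6 \right)} \frac{63}{28} = \left(90 + 2 \left(-5\right)^{3} + 10 \left(-5\right) + 18 \left(-5\right)^{2}\right) + 5 \cdot \frac{63}{28} = \left(90 + 2 \left(-125\right) - 50 + 18 \cdot 25\right) + 5 \cdot 63 \cdot \frac{1}{28} = \left(90 - 250 - 50 + 450\right) + 5 \cdot \frac{9}{4} = 240 + \frac{45}{4} = \frac{1005}{4}$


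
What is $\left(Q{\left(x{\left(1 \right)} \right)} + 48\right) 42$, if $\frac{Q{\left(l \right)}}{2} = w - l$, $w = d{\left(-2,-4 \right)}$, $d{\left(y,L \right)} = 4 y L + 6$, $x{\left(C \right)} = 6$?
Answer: $4704$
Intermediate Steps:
$d{\left(y,L \right)} = 6 + 4 L y$ ($d{\left(y,L \right)} = 4 L y + 6 = 6 + 4 L y$)
$w = 38$ ($w = 6 + 4 \left(-4\right) \left(-2\right) = 6 + 32 = 38$)
$Q{\left(l \right)} = 76 - 2 l$ ($Q{\left(l \right)} = 2 \left(38 - l\right) = 76 - 2 l$)
$\left(Q{\left(x{\left(1 \right)} \right)} + 48\right) 42 = \left(\left(76 - 12\right) + 48\right) 42 = \left(64 + 48\right) 42 = 112 \cdot 42 = 4704$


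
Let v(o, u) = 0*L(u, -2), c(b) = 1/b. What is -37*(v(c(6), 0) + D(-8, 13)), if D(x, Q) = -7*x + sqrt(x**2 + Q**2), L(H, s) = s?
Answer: -2072 - 37*sqrt(233) ≈ -2636.8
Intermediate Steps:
D(x, Q) = sqrt(Q**2 + x**2) - 7*x (D(x, Q) = -7*x + sqrt(Q**2 + x**2) = sqrt(Q**2 + x**2) - 7*x)
v(o, u) = 0 (v(o, u) = 0*(-2) = 0)
-37*(v(c(6), 0) + D(-8, 13)) = -37*(0 + (sqrt(13**2 + (-8)**2) - 7*(-8))) = -37*(0 + (sqrt(169 + 64) + 56)) = -37*(0 + (sqrt(233) + 56)) = -37*(0 + (56 + sqrt(233))) = -37*(56 + sqrt(233)) = -2072 - 37*sqrt(233)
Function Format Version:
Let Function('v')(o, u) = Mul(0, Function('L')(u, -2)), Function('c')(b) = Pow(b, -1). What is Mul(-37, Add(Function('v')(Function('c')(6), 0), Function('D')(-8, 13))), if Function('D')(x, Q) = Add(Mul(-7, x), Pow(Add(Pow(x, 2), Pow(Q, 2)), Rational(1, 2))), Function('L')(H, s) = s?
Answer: Add(-2072, Mul(-37, Pow(233, Rational(1, 2)))) ≈ -2636.8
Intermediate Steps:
Function('D')(x, Q) = Add(Pow(Add(Pow(Q, 2), Pow(x, 2)), Rational(1, 2)), Mul(-7, x)) (Function('D')(x, Q) = Add(Mul(-7, x), Pow(Add(Pow(Q, 2), Pow(x, 2)), Rational(1, 2))) = Add(Pow(Add(Pow(Q, 2), Pow(x, 2)), Rational(1, 2)), Mul(-7, x)))
Function('v')(o, u) = 0 (Function('v')(o, u) = Mul(0, -2) = 0)
Mul(-37, Add(Function('v')(Function('c')(6), 0), Function('D')(-8, 13))) = Mul(-37, Add(0, Add(Pow(Add(Pow(13, 2), Pow(-8, 2)), Rational(1, 2)), Mul(-7, -8)))) = Mul(-37, Add(0, Add(Pow(Add(169, 64), Rational(1, 2)), 56))) = Mul(-37, Add(0, Add(Pow(233, Rational(1, 2)), 56))) = Mul(-37, Add(0, Add(56, Pow(233, Rational(1, 2))))) = Mul(-37, Add(56, Pow(233, Rational(1, 2)))) = Add(-2072, Mul(-37, Pow(233, Rational(1, 2))))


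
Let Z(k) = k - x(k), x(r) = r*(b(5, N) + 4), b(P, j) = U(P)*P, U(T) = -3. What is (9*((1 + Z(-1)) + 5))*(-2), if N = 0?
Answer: 108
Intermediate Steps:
b(P, j) = -3*P
x(r) = -11*r (x(r) = r*(-3*5 + 4) = r*(-15 + 4) = r*(-11) = -11*r)
Z(k) = 12*k (Z(k) = k - (-11)*k = k + 11*k = 12*k)
(9*((1 + Z(-1)) + 5))*(-2) = (9*((1 + 12*(-1)) + 5))*(-2) = (9*((1 - 12) + 5))*(-2) = (9*(-11 + 5))*(-2) = (9*(-6))*(-2) = -54*(-2) = 108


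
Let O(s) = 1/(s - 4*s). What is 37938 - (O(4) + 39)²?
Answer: 5244983/144 ≈ 36424.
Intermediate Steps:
O(s) = -1/(3*s) (O(s) = 1/(-3*s) = -1/(3*s))
37938 - (O(4) + 39)² = 37938 - (-⅓/4 + 39)² = 37938 - (-⅓*¼ + 39)² = 37938 - (-1/12 + 39)² = 37938 - (467/12)² = 37938 - 1*218089/144 = 37938 - 218089/144 = 5244983/144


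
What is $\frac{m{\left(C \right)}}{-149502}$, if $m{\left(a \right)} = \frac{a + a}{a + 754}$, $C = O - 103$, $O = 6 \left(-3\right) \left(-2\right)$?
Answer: $\frac{67}{51353937} \approx 1.3047 \cdot 10^{-6}$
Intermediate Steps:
$O = 36$ ($O = \left(-18\right) \left(-2\right) = 36$)
$C = -67$ ($C = 36 - 103 = -67$)
$m{\left(a \right)} = \frac{2 a}{754 + a}$
$\frac{m{\left(C \right)}}{-149502} = \frac{2 \left(-67\right) \frac{1}{754 - 67}}{-149502} = 2 \left(-67\right) \frac{1}{687} \left(- \frac{1}{149502}\right) = \left(- \frac{134}{687}\right) \left(- \frac{1}{149502}\right) = \frac{67}{51353937}$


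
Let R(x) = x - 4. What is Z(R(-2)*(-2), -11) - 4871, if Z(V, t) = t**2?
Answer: -4750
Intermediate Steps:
R(x) = -4 + x
Z(R(-2)*(-2), -11) - 4871 = (-11)**2 - 4871 = 121 - 4871 = -4750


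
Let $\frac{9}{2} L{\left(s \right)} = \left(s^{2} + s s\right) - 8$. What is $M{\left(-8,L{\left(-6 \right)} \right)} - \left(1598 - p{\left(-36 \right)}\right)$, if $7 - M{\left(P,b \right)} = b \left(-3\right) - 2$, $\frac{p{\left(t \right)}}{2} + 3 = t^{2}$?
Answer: $\frac{3119}{3} \approx 1039.7$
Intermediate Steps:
$p{\left(t \right)} = -6 + 2 t^{2}$
$L{\left(s \right)} = - \frac{16}{9} + \frac{4 s^{2}}{9}$ ($L{\left(s \right)} = \frac{2 \left(\left(s^{2} + s s\right) - 8\right)}{9} = \frac{2 \left(\left(s^{2} + s^{2}\right) - 8\right)}{9} = \frac{2 \left(2 s^{2} - 8\right)}{9} = \frac{2 \left(-8 + 2 s^{2}\right)}{9} = - \frac{16}{9} + \frac{4 s^{2}}{9}$)
$M{\left(P,b \right)} = 9 + 3 b$ ($M{\left(P,b \right)} = 7 - \left(b \left(-3\right) - 2\right) = 7 - \left(- 3 b - 2\right) = 7 - \left(-2 - 3 b\right) = 7 + \left(2 + 3 b\right) = 9 + 3 b$)
$M{\left(-8,L{\left(-6 \right)} \right)} - \left(1598 - p{\left(-36 \right)}\right) = \left(9 + 3 \left(- \frac{16}{9} + \frac{4 \left(-6\right)^{2}}{9}\right)\right) - \left(1598 - \left(-6 + 2 \left(-36\right)^{2}\right)\right) = \left(9 + 3 \left(- \frac{16}{9} + \frac{4}{9} \cdot 36\right)\right) - \left(1598 - \left(-6 + 2 \cdot 1296\right)\right) = \left(9 + 3 \left(- \frac{16}{9} + 16\right)\right) - \left(1598 - \left(-6 + 2592\right)\right) = \left(9 + 3 \cdot \frac{128}{9}\right) - \left(1598 - 2586\right) = \left(9 + \frac{128}{3}\right) - \left(1598 - 2586\right) = \frac{155}{3} - -988 = \frac{155}{3} + 988 = \frac{3119}{3}$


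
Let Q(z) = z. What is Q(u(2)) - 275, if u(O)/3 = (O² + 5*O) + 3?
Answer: -224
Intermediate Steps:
u(O) = 9 + 3*O² + 15*O (u(O) = 3*((O² + 5*O) + 3) = 3*(3 + O² + 5*O) = 9 + 3*O² + 15*O)
Q(u(2)) - 275 = (9 + 3*2² + 15*2) - 275 = (9 + 3*4 + 30) - 275 = (9 + 12 + 30) - 275 = 51 - 275 = -224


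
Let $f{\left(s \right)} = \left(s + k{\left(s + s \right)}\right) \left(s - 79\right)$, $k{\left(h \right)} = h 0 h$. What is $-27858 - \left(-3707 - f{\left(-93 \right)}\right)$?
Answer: $-8155$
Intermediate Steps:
$k{\left(h \right)} = 0$ ($k{\left(h \right)} = 0 h = 0$)
$f{\left(s \right)} = s \left(-79 + s\right)$ ($f{\left(s \right)} = \left(s + 0\right) \left(s - 79\right) = s \left(-79 + s\right)$)
$-27858 - \left(-3707 - f{\left(-93 \right)}\right) = -27858 - \left(-3707 - - 93 \left(-79 - 93\right)\right) = -27858 - \left(-3707 - \left(-93\right) \left(-172\right)\right) = -27858 - \left(-3707 - 15996\right) = -27858 - -19703 = -27858 + 19703 = -8155$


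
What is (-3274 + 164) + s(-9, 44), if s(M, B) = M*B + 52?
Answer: -3454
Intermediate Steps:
s(M, B) = 52 + B*M (s(M, B) = B*M + 52 = 52 + B*M)
(-3274 + 164) + s(-9, 44) = (-3274 + 164) + (52 + 44*(-9)) = -3110 + (52 - 396) = -3110 - 344 = -3454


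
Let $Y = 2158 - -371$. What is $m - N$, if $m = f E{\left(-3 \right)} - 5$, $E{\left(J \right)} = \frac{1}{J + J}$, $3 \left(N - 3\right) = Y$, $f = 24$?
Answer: $-855$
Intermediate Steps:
$Y = 2529$ ($Y = 2158 + 371 = 2529$)
$N = 846$ ($N = 3 + \frac{1}{3} \cdot 2529 = 3 + 843 = 846$)
$E{\left(J \right)} = \frac{1}{2 J}$
$m = -9$ ($m = 24 \frac{1}{2 \left(-3\right)} - 5 = 24 \cdot \frac{1}{2} \left(- \frac{1}{3}\right) - 5 = 24 \left(- \frac{1}{6}\right) - 5 = -4 - 5 = -9$)
$m - N = -9 - 846 = -855$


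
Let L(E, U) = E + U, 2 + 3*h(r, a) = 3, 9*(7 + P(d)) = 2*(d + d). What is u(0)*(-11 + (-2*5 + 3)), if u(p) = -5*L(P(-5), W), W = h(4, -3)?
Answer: -800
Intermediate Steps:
P(d) = -7 + 4*d/9 (P(d) = -7 + (2*(d + d))/9 = -7 + (2*(2*d))/9 = -7 + (4*d)/9 = -7 + 4*d/9)
h(r, a) = ⅓ (h(r, a) = -⅔ + (⅓)*3 = -⅔ + 1 = ⅓)
W = ⅓ ≈ 0.33333
u(p) = 400/9 (u(p) = -5*((-7 + (4/9)*(-5)) + ⅓) = -5*((-7 - 20/9) + ⅓) = -5*(-83/9 + ⅓) = -5*(-80/9) = 400/9)
u(0)*(-11 + (-2*5 + 3)) = 400*(-11 + (-2*5 + 3))/9 = 400*(-11 + (-10 + 3))/9 = 400*(-11 - 7)/9 = (400/9)*(-18) = -800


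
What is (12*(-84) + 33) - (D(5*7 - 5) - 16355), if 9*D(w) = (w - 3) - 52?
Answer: 138445/9 ≈ 15383.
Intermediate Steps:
D(w) = -55/9 + w/9 (D(w) = ((w - 3) - 52)/9 = ((-3 + w) - 52)/9 = (-55 + w)/9 = -55/9 + w/9)
(12*(-84) + 33) - (D(5*7 - 5) - 16355) = (12*(-84) + 33) - ((-55/9 + (5*7 - 5)/9) - 16355) = (-1008 + 33) - ((-55/9 + (35 - 5)/9) - 16355) = -975 - ((-55/9 + (1/9)*30) - 16355) = -975 - ((-55/9 + 10/3) - 16355) = -975 - (-25/9 - 16355) = -975 - 1*(-147220/9) = -975 + 147220/9 = 138445/9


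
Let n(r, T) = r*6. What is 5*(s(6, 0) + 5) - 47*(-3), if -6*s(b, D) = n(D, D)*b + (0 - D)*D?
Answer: 166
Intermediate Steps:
n(r, T) = 6*r
s(b, D) = D²/6 - D*b (s(b, D) = -((6*D)*b + (0 - D)*D)/6 = -(6*D*b + (-D)*D)/6 = -(6*D*b - D²)/6 = -(-D² + 6*D*b)/6 = D²/6 - D*b)
5*(s(6, 0) + 5) - 47*(-3) = 5*((⅙)*0*(0 - 6*6) + 5) - 47*(-3) = 5*((⅙)*0*(0 - 36) + 5) + 141 = 5*((⅙)*0*(-36) + 5) + 141 = 5*(0 + 5) + 141 = 5*5 + 141 = 25 + 141 = 166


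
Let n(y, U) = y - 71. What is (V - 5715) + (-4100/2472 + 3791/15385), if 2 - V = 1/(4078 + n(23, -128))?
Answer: -643996764536/112696935 ≈ -5714.4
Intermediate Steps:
n(y, U) = -71 + y
V = 8059/4030 (V = 2 - 1/(4078 + (-71 + 23)) = 2 - 1/(4078 - 48) = 2 - 1/4030 = 8059/4030 ≈ 1.9998)
(V - 5715) + (-4100/2472 + 3791/15385) = (8059/4030 - 5715) + (-4100/2472 + 3791/15385) = -23023391/4030 + (-4100*1/2472 + 3791*(1/15385)) = -23023391/4030 + (-1025/618 + 223/905) = -23023391/4030 - 789811/559290 = -643996764536/112696935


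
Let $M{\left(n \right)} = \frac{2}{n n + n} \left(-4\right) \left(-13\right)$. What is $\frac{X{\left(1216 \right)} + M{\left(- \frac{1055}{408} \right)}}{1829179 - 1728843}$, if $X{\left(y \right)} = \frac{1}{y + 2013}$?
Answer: $\frac{55901957209}{221147263000240} \approx 0.00025278$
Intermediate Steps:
$X{\left(y \right)} = \frac{1}{2013 + y}$
$M{\left(n \right)} = \frac{104}{n + n^{2}}$ ($M{\left(n \right)} = \frac{2}{n^{2} + n} \left(-4\right) \left(-13\right) = \frac{2}{n + n^{2}} \left(-4\right) \left(-13\right) = - \frac{8}{n + n^{2}} \left(-13\right) = \frac{104}{n + n^{2}}$)
$\frac{X{\left(1216 \right)} + M{\left(- \frac{1055}{408} \right)}}{1829179 - 1728843} = \frac{\frac{1}{2013 + 1216} + \frac{104}{- \frac{1055}{408} \left(1 - \frac{1055}{408}\right)}}{1829179 - 1728843} = \frac{\frac{1}{3229} + \frac{104}{\left(-1055\right) \frac{1}{408} \left(1 - \frac{1055}{408}\right)}}{100336} = \left(\frac{1}{3229} + \frac{104}{\left(- \frac{1055}{408}\right) \left(1 - \frac{1055}{408}\right)}\right) \frac{1}{100336} = \left(\frac{1}{3229} + 104 \left(- \frac{408}{1055}\right) \frac{1}{- \frac{647}{408}}\right) \frac{1}{100336} = \left(\frac{1}{3229} + 104 \left(- \frac{408}{1055}\right) \left(- \frac{408}{647}\right)\right) \frac{1}{100336} = \left(\frac{1}{3229} + \frac{17312256}{682585}\right) \frac{1}{100336} = \frac{55901957209}{2204066965} \cdot \frac{1}{100336} = \frac{55901957209}{221147263000240}$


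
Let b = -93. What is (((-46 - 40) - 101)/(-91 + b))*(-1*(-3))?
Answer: 561/184 ≈ 3.0489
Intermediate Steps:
(((-46 - 40) - 101)/(-91 + b))*(-1*(-3)) = (((-46 - 40) - 101)/(-91 - 93))*(-1*(-3)) = ((-86 - 101)/(-184))*3 = -187*(-1/184)*3 = (187/184)*3 = 561/184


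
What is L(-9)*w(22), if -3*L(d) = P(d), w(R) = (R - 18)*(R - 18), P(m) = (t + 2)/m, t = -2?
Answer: 0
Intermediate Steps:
P(m) = 0 (P(m) = (-2 + 2)/m = 0/m = 0)
w(R) = (-18 + R)² (w(R) = (-18 + R)*(-18 + R) = (-18 + R)²)
L(d) = 0 (L(d) = -⅓*0 = 0)
L(-9)*w(22) = 0*(-18 + 22)² = 0*4² = 0*16 = 0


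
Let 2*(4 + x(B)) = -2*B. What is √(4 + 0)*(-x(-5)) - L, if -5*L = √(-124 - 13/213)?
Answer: -2 + I*√225141/213 ≈ -2.0 + 2.2277*I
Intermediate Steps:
L = -I*√225141/213 (L = -√(-124 - 13/213)/5 = -I*√225141/213 ≈ -2.2277*I)
x(B) = -4 - B (x(B) = -4 + (-2*B)/2 = -4 - B)
√(4 + 0)*(-x(-5)) - L = √(4 + 0)*(-(-4 - 1*(-5))) - (-1)*I*√225141/213 = √4*(-(-4 + 5)) + I*√225141/213 = 2*(-1*1) + I*√225141/213 = 2*(-1) + I*√225141/213 = -2 + I*√225141/213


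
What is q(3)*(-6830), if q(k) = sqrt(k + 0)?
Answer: -6830*sqrt(3) ≈ -11830.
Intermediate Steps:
q(k) = sqrt(k)
q(3)*(-6830) = sqrt(3)*(-6830) = -6830*sqrt(3)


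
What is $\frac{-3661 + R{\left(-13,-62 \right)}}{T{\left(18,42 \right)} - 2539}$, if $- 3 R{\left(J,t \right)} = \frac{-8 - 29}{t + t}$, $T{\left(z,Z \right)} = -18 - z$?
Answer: $\frac{1361929}{957900} \approx 1.4218$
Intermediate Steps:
$R{\left(J,t \right)} = \frac{37}{6 t}$ ($R{\left(J,t \right)} = - \frac{\left(-8 - 29\right) \frac{1}{t + t}}{3} = - \frac{\left(-37\right) \frac{1}{2 t}}{3} = - \frac{\left(- \frac{37}{2}\right) \frac{1}{t}}{3} = \frac{37}{6 t}$)
$\frac{-3661 + R{\left(-13,-62 \right)}}{T{\left(18,42 \right)} - 2539} = \frac{-3661 + \frac{37}{6 \left(-62\right)}}{\left(-18 - 18\right) - 2539} = \frac{-3661 + \frac{37}{6} \left(- \frac{1}{62}\right)}{\left(-18 - 18\right) - 2539} = \frac{-3661 - \frac{37}{372}}{-36 - 2539} = - \frac{1361929}{372 \left(-2575\right)} = \left(- \frac{1361929}{372}\right) \left(- \frac{1}{2575}\right) = \frac{1361929}{957900}$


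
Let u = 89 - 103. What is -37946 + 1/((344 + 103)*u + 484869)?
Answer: -18161373005/478611 ≈ -37946.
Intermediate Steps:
u = -14
-37946 + 1/((344 + 103)*u + 484869) = -37946 + 1/((344 + 103)*(-14) + 484869) = -37946 + 1/(447*(-14) + 484869) = -37946 + 1/(-6258 + 484869) = -37946 + 1/478611 = -18161373005/478611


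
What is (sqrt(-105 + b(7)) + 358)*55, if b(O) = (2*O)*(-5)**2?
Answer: 19690 + 385*sqrt(5) ≈ 20551.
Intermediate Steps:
b(O) = 50*O (b(O) = (2*O)*25 = 50*O)
(sqrt(-105 + b(7)) + 358)*55 = (sqrt(-105 + 50*7) + 358)*55 = (sqrt(-105 + 350) + 358)*55 = (sqrt(245) + 358)*55 = (7*sqrt(5) + 358)*55 = (358 + 7*sqrt(5))*55 = 19690 + 385*sqrt(5)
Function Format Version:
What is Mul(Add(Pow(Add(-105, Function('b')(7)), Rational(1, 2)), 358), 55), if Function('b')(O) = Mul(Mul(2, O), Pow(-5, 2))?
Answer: Add(19690, Mul(385, Pow(5, Rational(1, 2)))) ≈ 20551.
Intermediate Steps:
Function('b')(O) = Mul(50, O) (Function('b')(O) = Mul(Mul(2, O), 25) = Mul(50, O))
Mul(Add(Pow(Add(-105, Function('b')(7)), Rational(1, 2)), 358), 55) = Mul(Add(Pow(Add(-105, Mul(50, 7)), Rational(1, 2)), 358), 55) = Mul(Add(Pow(Add(-105, 350), Rational(1, 2)), 358), 55) = Mul(Add(Pow(245, Rational(1, 2)), 358), 55) = Mul(Add(Mul(7, Pow(5, Rational(1, 2))), 358), 55) = Mul(Add(358, Mul(7, Pow(5, Rational(1, 2)))), 55) = Add(19690, Mul(385, Pow(5, Rational(1, 2))))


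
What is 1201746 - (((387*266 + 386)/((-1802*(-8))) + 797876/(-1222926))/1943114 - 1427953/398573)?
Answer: 256380573342497512101087667/213339431976294678243 ≈ 1.2018e+6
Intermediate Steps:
1201746 - (((387*266 + 386)/((-1802*(-8))) + 797876/(-1222926))/1943114 - 1427953/398573) = 1201746 - (((102942 + 386)/14416 + 797876*(-1/1222926))*(1/1943114) - 1427953*1/398573) = 1201746 - ((103328*(1/14416) - 398938/611463)*(1/1943114) - 1427953/398573) = 1201746 - ((6458/901 - 398938/611463)*(1/1943114) - 1427953/398573) = 1201746 - ((3589384916/550928163)*(1/1943114) - 1427953/398573) = 1201746 - (1794692458/535258113259791 - 1427953/398573) = 1201746 - 1*(-764322713287701275389/213339431976294678243) = 1201746 + 764322713287701275389/213339431976294678243 = 256380573342497512101087667/213339431976294678243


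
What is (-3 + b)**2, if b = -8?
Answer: 121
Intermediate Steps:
(-3 + b)**2 = (-3 - 8)**2 = (-11)**2 = 121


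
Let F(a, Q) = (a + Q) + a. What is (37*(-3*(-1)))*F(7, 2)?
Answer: 1776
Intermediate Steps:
F(a, Q) = Q + 2*a (F(a, Q) = (Q + a) + a = Q + 2*a)
(37*(-3*(-1)))*F(7, 2) = (37*(-3*(-1)))*(2 + 2*7) = (37*3)*(2 + 14) = 111*16 = 1776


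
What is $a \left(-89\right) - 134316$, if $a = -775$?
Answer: $-65341$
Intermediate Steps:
$a \left(-89\right) - 134316 = \left(-775\right) \left(-89\right) - 134316 = 68975 - 134316 = -65341$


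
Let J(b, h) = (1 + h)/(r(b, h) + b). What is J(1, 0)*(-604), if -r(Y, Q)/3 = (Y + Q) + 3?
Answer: 604/11 ≈ 54.909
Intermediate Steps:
r(Y, Q) = -9 - 3*Q - 3*Y (r(Y, Q) = -3*((Y + Q) + 3) = -3*((Q + Y) + 3) = -3*(3 + Q + Y) = -9 - 3*Q - 3*Y)
J(b, h) = (1 + h)/(-9 - 3*h - 2*b) (J(b, h) = (1 + h)/((-9 - 3*h - 3*b) + b) = (1 + h)/((-9 - 3*b - 3*h) + b) = (1 + h)/(-9 - 3*h - 2*b))
J(1, 0)*(-604) = ((-1 - 1*0)/(9 + 2*1 + 3*0))*(-604) = ((-1 + 0)/(9 + 2 + 0))*(-604) = (-1/11)*(-604) = ((1/11)*(-1))*(-604) = -1/11*(-604) = 604/11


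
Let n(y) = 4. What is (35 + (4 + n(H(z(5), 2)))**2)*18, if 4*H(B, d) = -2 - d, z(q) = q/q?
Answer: 1782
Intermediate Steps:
z(q) = 1
H(B, d) = -1/2 - d/4 (H(B, d) = (-2 - d)/4 = -1/2 - d/4)
(35 + (4 + n(H(z(5), 2)))**2)*18 = (35 + (4 + 4)**2)*18 = (35 + 8**2)*18 = (35 + 64)*18 = 99*18 = 1782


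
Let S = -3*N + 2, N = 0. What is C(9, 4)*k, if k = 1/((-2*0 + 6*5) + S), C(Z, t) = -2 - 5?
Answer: -7/32 ≈ -0.21875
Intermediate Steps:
S = 2 (S = -3*0 + 2 = 0 + 2 = 2)
C(Z, t) = -7
k = 1/32 (k = 1/((-2*0 + 6*5) + 2) = 1/((0 + 30) + 2) = 1/(30 + 2) = 1/32 ≈ 0.031250)
C(9, 4)*k = -7*1/32 = -7/32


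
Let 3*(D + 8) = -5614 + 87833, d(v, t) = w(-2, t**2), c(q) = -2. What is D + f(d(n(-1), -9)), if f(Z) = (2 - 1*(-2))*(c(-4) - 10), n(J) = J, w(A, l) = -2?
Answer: 82051/3 ≈ 27350.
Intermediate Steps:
d(v, t) = -2
f(Z) = -48 (f(Z) = (2 - 1*(-2))*(-2 - 10) = (2 + 2)*(-12) = 4*(-12) = -48)
D = 82195/3 (D = -8 + (-5614 + 87833)/3 = -8 + (1/3)*82219 = -8 + 82219/3 = 82195/3 ≈ 27398.)
D + f(d(n(-1), -9)) = 82195/3 - 48 = 82051/3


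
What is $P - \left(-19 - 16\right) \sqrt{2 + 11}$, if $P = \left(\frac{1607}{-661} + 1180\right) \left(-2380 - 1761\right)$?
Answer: $- \frac{3223242593}{661} + 35 \sqrt{13} \approx -4.8762 \cdot 10^{6}$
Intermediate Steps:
$P = - \frac{3223242593}{661}$ ($P = \left(1607 \left(- \frac{1}{661}\right) + 1180\right) \left(-4141\right) = \left(- \frac{1607}{661} + 1180\right) \left(-4141\right) = \frac{778373}{661} \left(-4141\right) = - \frac{3223242593}{661} \approx -4.8763 \cdot 10^{6}$)
$P - \left(-19 - 16\right) \sqrt{2 + 11} = - \frac{3223242593}{661} - \left(-19 - 16\right) \sqrt{2 + 11} = - \frac{3223242593}{661} - - 35 \sqrt{13} = - \frac{3223242593}{661} + 35 \sqrt{13}$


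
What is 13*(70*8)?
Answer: 7280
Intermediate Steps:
13*(70*8) = 13*560 = 7280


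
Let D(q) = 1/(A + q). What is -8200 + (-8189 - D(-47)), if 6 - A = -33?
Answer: -131111/8 ≈ -16389.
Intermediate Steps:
A = 39 (A = 6 - 1*(-33) = 6 + 33 = 39)
D(q) = 1/(39 + q)
-8200 + (-8189 - D(-47)) = -8200 + (-8189 - 1/(39 - 47)) = -8200 + (-8189 - 1/(-8)) = -8200 + (-8189 - 1*(-⅛)) = -8200 + (-8189 + ⅛) = -8200 - 65511/8 = -131111/8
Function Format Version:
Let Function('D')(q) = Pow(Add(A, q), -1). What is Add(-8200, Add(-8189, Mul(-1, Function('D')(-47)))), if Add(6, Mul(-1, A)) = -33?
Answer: Rational(-131111, 8) ≈ -16389.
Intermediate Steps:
A = 39 (A = Add(6, Mul(-1, -33)) = Add(6, 33) = 39)
Function('D')(q) = Pow(Add(39, q), -1)
Add(-8200, Add(-8189, Mul(-1, Function('D')(-47)))) = Add(-8200, Add(-8189, Mul(-1, Pow(Add(39, -47), -1)))) = Add(-8200, Add(-8189, Mul(-1, Pow(-8, -1)))) = Add(-8200, Add(-8189, Mul(-1, Rational(-1, 8)))) = Add(-8200, Add(-8189, Rational(1, 8))) = Add(-8200, Rational(-65511, 8)) = Rational(-131111, 8)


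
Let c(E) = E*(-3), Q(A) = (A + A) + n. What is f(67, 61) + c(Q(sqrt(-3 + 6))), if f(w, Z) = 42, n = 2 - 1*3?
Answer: 45 - 6*sqrt(3) ≈ 34.608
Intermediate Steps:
n = -1 (n = 2 - 3 = -1)
Q(A) = -1 + 2*A (Q(A) = (A + A) - 1 = 2*A - 1 = -1 + 2*A)
c(E) = -3*E
f(67, 61) + c(Q(sqrt(-3 + 6))) = 42 - 3*(-1 + 2*sqrt(-3 + 6)) = 42 - 3*(-1 + 2*sqrt(3)) = 42 + (3 - 6*sqrt(3)) = 45 - 6*sqrt(3)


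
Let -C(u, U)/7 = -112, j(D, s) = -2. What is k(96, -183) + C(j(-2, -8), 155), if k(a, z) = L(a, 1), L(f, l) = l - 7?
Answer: 778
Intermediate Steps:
L(f, l) = -7 + l
C(u, U) = 784 (C(u, U) = -7*(-112) = 784)
k(a, z) = -6 (k(a, z) = -7 + 1 = -6)
k(96, -183) + C(j(-2, -8), 155) = -6 + 784 = 778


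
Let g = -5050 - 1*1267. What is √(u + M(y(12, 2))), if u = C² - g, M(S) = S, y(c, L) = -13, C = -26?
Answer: 2*√1745 ≈ 83.546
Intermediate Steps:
g = -6317 (g = -5050 - 1267 = -6317)
u = 6993 (u = (-26)² - 1*(-6317) = 676 + 6317 = 6993)
√(u + M(y(12, 2))) = √(6993 - 13) = √6980 = 2*√1745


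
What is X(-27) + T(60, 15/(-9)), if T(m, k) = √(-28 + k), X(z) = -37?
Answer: -37 + I*√267/3 ≈ -37.0 + 5.4467*I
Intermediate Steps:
X(-27) + T(60, 15/(-9)) = -37 + √(-28 + 15/(-9)) = -37 + √(-28 + 15*(-⅑)) = -37 + √(-28 - 5/3) = -37 + √(-89/3) = -37 + I*√267/3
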